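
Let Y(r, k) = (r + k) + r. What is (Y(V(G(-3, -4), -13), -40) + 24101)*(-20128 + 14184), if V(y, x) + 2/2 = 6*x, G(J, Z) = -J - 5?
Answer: -142079432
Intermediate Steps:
G(J, Z) = -5 - J
V(y, x) = -1 + 6*x
Y(r, k) = k + 2*r (Y(r, k) = (k + r) + r = k + 2*r)
(Y(V(G(-3, -4), -13), -40) + 24101)*(-20128 + 14184) = ((-40 + 2*(-1 + 6*(-13))) + 24101)*(-20128 + 14184) = ((-40 + 2*(-1 - 78)) + 24101)*(-5944) = ((-40 + 2*(-79)) + 24101)*(-5944) = ((-40 - 158) + 24101)*(-5944) = (-198 + 24101)*(-5944) = 23903*(-5944) = -142079432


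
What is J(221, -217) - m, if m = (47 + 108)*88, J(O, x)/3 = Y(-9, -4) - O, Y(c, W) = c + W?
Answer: -14342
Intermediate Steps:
Y(c, W) = W + c
J(O, x) = -39 - 3*O (J(O, x) = 3*((-4 - 9) - O) = 3*(-13 - O) = -39 - 3*O)
m = 13640 (m = 155*88 = 13640)
J(221, -217) - m = (-39 - 3*221) - 1*13640 = (-39 - 663) - 13640 = -702 - 13640 = -14342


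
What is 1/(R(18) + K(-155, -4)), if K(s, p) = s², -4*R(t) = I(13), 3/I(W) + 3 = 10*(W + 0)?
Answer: 508/12204697 ≈ 4.1623e-5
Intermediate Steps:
I(W) = 3/(-3 + 10*W) (I(W) = 3/(-3 + 10*(W + 0)) = 3/(-3 + 10*W))
R(t) = -3/508 (R(t) = -3/(4*(-3 + 10*13)) = -3/(4*(-3 + 130)) = -3/(4*127) = -¼*3/127 = -3/508)
1/(R(18) + K(-155, -4)) = 1/(-3/508 + (-155)²) = 1/(-3/508 + 24025) = 1/(12204697/508) = 508/12204697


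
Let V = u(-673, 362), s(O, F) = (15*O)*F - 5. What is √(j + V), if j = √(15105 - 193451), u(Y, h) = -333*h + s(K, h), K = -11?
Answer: √(-180281 + I*√178346) ≈ 0.497 + 424.6*I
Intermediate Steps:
s(O, F) = -5 + 15*F*O (s(O, F) = 15*F*O - 5 = -5 + 15*F*O)
u(Y, h) = -5 - 498*h (u(Y, h) = -333*h + (-5 + 15*h*(-11)) = -333*h + (-5 - 165*h) = -5 - 498*h)
V = -180281 (V = -5 - 498*362 = -5 - 180276 = -180281)
j = I*√178346 (j = √(-178346) = I*√178346 ≈ 422.31*I)
√(j + V) = √(I*√178346 - 180281) = √(-180281 + I*√178346)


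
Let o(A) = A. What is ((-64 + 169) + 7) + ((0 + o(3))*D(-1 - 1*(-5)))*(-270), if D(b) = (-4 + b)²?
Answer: 112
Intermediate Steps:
((-64 + 169) + 7) + ((0 + o(3))*D(-1 - 1*(-5)))*(-270) = ((-64 + 169) + 7) + ((0 + 3)*(-4 + (-1 - 1*(-5)))²)*(-270) = (105 + 7) + (3*(-4 + (-1 + 5))²)*(-270) = 112 + (3*(-4 + 4)²)*(-270) = 112 + (3*0²)*(-270) = 112 + (3*0)*(-270) = 112 + 0*(-270) = 112 + 0 = 112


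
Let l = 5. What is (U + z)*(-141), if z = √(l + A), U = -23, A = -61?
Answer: 3243 - 282*I*√14 ≈ 3243.0 - 1055.1*I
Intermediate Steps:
z = 2*I*√14 (z = √(5 - 61) = √(-56) = 2*I*√14 ≈ 7.4833*I)
(U + z)*(-141) = (-23 + 2*I*√14)*(-141) = 3243 - 282*I*√14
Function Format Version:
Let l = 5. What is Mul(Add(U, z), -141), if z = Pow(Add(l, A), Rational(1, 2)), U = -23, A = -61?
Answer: Add(3243, Mul(-282, I, Pow(14, Rational(1, 2)))) ≈ Add(3243.0, Mul(-1055.1, I))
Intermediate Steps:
z = Mul(2, I, Pow(14, Rational(1, 2))) (z = Pow(Add(5, -61), Rational(1, 2)) = Pow(-56, Rational(1, 2)) = Mul(2, I, Pow(14, Rational(1, 2))) ≈ Mul(7.4833, I))
Mul(Add(U, z), -141) = Mul(Add(-23, Mul(2, I, Pow(14, Rational(1, 2)))), -141) = Add(3243, Mul(-282, I, Pow(14, Rational(1, 2))))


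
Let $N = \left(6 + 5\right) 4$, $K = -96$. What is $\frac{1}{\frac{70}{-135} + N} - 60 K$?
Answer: $\frac{6762267}{1174} \approx 5760.0$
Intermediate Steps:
$N = 44$ ($N = 11 \cdot 4 = 44$)
$\frac{1}{\frac{70}{-135} + N} - 60 K = \frac{1}{\frac{70}{-135} + 44} - -5760 = \frac{1}{70 \left(- \frac{1}{135}\right) + 44} + 5760 = \frac{1}{- \frac{14}{27} + 44} + 5760 = \frac{1}{\frac{1174}{27}} + 5760 = \frac{27}{1174} + 5760 = \frac{6762267}{1174}$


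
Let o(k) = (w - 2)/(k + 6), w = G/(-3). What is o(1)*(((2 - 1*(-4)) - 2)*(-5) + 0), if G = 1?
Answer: 20/3 ≈ 6.6667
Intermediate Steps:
w = -⅓ (w = 1/(-3) = 1*(-⅓) = -⅓ ≈ -0.33333)
o(k) = -7/(3*(6 + k)) (o(k) = (-⅓ - 2)/(k + 6) = -7/(3*(6 + k)))
o(1)*(((2 - 1*(-4)) - 2)*(-5) + 0) = (-7/(18 + 3*1))*(((2 - 1*(-4)) - 2)*(-5) + 0) = (-7/(18 + 3))*(((2 + 4) - 2)*(-5) + 0) = (-7/21)*((6 - 2)*(-5) + 0) = (-7*1/21)*(4*(-5) + 0) = -(-20 + 0)/3 = -⅓*(-20) = 20/3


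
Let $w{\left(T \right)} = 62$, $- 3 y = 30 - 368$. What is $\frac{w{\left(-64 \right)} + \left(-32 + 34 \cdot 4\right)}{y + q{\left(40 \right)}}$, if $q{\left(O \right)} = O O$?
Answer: $\frac{249}{2569} \approx 0.096925$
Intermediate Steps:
$y = \frac{338}{3}$ ($y = - \frac{30 - 368}{3} = \left(- \frac{1}{3}\right) \left(-338\right) = \frac{338}{3} \approx 112.67$)
$q{\left(O \right)} = O^{2}$
$\frac{w{\left(-64 \right)} + \left(-32 + 34 \cdot 4\right)}{y + q{\left(40 \right)}} = \frac{62 + \left(-32 + 34 \cdot 4\right)}{\frac{338}{3} + 40^{2}} = \frac{62 + \left(-32 + 136\right)}{\frac{338}{3} + 1600} = \frac{62 + 104}{\frac{5138}{3}} = 166 \cdot \frac{3}{5138} = \frac{249}{2569}$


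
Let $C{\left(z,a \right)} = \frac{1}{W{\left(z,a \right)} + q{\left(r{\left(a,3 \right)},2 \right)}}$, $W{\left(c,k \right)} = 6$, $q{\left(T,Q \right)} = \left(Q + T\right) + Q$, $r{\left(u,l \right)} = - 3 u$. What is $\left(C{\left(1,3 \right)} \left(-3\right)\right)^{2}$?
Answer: $9$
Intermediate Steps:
$q{\left(T,Q \right)} = T + 2 Q$
$C{\left(z,a \right)} = \frac{1}{10 - 3 a}$ ($C{\left(z,a \right)} = \frac{1}{6 - \left(-4 + 3 a\right)} = \frac{1}{10 - 3 a}$)
$\left(C{\left(1,3 \right)} \left(-3\right)\right)^{2} = \left(- \frac{1}{-10 + 3 \cdot 3} \left(-3\right)\right)^{2} = \left(- \frac{1}{-10 + 9} \left(-3\right)\right)^{2} = \left(- \frac{1}{-1} \left(-3\right)\right)^{2} = \left(\left(-1\right) \left(-1\right) \left(-3\right)\right)^{2} = \left(1 \left(-3\right)\right)^{2} = \left(-3\right)^{2} = 9$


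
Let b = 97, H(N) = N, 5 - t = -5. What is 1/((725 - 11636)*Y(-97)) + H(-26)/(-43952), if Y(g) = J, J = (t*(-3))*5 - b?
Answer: 35057197/59225693592 ≈ 0.00059193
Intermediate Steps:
t = 10 (t = 5 - 1*(-5) = 5 + 5 = 10)
J = -247 (J = (10*(-3))*5 - 1*97 = -30*5 - 97 = -150 - 97 = -247)
Y(g) = -247
1/((725 - 11636)*Y(-97)) + H(-26)/(-43952) = 1/((725 - 11636)*(-247)) - 26/(-43952) = -1/247/(-10911) - 26*(-1/43952) = -1/10911*(-1/247) + 13/21976 = 1/2695017 + 13/21976 = 35057197/59225693592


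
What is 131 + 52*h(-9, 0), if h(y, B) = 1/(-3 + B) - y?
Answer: 1745/3 ≈ 581.67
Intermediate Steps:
131 + 52*h(-9, 0) = 131 + 52*((1 + 3*(-9) - 1*0*(-9))/(-3 + 0)) = 131 + 52*((1 - 27 + 0)/(-3)) = 131 + 52*(-⅓*(-26)) = 131 + 52*(26/3) = 131 + 1352/3 = 1745/3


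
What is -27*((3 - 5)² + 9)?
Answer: -351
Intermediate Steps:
-27*((3 - 5)² + 9) = -27*((-2)² + 9) = -27*(4 + 9) = -27*13 = -351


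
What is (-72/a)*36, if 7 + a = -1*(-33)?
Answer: -1296/13 ≈ -99.692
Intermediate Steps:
a = 26 (a = -7 - 1*(-33) = -7 + 33 = 26)
(-72/a)*36 = (-72/26)*36 = ((1/26)*(-72))*36 = -36/13*36 = -1296/13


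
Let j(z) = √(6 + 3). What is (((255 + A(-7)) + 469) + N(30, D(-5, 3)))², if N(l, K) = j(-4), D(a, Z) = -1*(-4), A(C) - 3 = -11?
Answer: 516961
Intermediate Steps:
A(C) = -8 (A(C) = 3 - 11 = -8)
D(a, Z) = 4
j(z) = 3 (j(z) = √9 = 3)
N(l, K) = 3
(((255 + A(-7)) + 469) + N(30, D(-5, 3)))² = (((255 - 8) + 469) + 3)² = ((247 + 469) + 3)² = (716 + 3)² = 719² = 516961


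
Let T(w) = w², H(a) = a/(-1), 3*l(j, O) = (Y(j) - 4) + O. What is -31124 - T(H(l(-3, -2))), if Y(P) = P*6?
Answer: -31188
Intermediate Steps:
Y(P) = 6*P
l(j, O) = -4/3 + 2*j + O/3 (l(j, O) = ((6*j - 4) + O)/3 = ((-4 + 6*j) + O)/3 = (-4 + O + 6*j)/3 = -4/3 + 2*j + O/3)
H(a) = -a (H(a) = a*(-1) = -a)
-31124 - T(H(l(-3, -2))) = -31124 - (-(-4/3 + 2*(-3) + (⅓)*(-2)))² = -31124 - (-(-4/3 - 6 - ⅔))² = -31124 - (-1*(-8))² = -31124 - 1*8² = -31124 - 1*64 = -31124 - 64 = -31188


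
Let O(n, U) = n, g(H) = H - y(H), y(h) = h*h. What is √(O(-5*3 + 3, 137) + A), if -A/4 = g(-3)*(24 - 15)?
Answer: 2*√105 ≈ 20.494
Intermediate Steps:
y(h) = h²
g(H) = H - H²
A = 432 (A = -4*(-3*(1 - 1*(-3)))*(24 - 15) = -4*(-3*(1 + 3))*9 = -4*(-3*4)*9 = -(-48)*9 = -4*(-108) = 432)
√(O(-5*3 + 3, 137) + A) = √((-5*3 + 3) + 432) = √((-15 + 3) + 432) = √(-12 + 432) = √420 = 2*√105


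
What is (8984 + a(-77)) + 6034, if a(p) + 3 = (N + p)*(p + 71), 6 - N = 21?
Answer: 15567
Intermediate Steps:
N = -15 (N = 6 - 1*21 = 6 - 21 = -15)
a(p) = -3 + (-15 + p)*(71 + p) (a(p) = -3 + (-15 + p)*(p + 71) = -3 + (-15 + p)*(71 + p))
(8984 + a(-77)) + 6034 = (8984 + (-1068 + (-77)**2 + 56*(-77))) + 6034 = (8984 + (-1068 + 5929 - 4312)) + 6034 = (8984 + 549) + 6034 = 9533 + 6034 = 15567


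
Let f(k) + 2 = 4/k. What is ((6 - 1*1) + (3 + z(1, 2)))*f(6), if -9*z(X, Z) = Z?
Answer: -280/27 ≈ -10.370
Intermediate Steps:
z(X, Z) = -Z/9
f(k) = -2 + 4/k
((6 - 1*1) + (3 + z(1, 2)))*f(6) = ((6 - 1*1) + (3 - 1/9*2))*(-2 + 4/6) = ((6 - 1) + (3 - 2/9))*(-2 + 4*(1/6)) = (5 + 25/9)*(-2 + 2/3) = (70/9)*(-4/3) = -280/27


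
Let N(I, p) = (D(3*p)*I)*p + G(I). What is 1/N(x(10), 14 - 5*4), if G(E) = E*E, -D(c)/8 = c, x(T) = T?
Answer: -1/8540 ≈ -0.00011710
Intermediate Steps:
D(c) = -8*c
G(E) = E**2
N(I, p) = I**2 - 24*I*p**2 (N(I, p) = ((-24*p)*I)*p + I**2 = (-24*I*p)*p + I**2 = -24*I*p**2 + I**2 = I**2 - 24*I*p**2)
1/N(x(10), 14 - 5*4) = 1/(10*(10 - 24*(14 - 5*4)**2)) = 1/(10*(10 - 24*(14 - 20)**2)) = 1/(10*(10 - 24*(-6)**2)) = 1/(10*(10 - 24*36)) = 1/(10*(10 - 864)) = 1/(10*(-854)) = 1/(-8540) = -1/8540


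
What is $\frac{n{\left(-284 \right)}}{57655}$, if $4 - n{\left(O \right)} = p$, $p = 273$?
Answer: $- \frac{269}{57655} \approx -0.0046657$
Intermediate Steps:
$n{\left(O \right)} = -269$ ($n{\left(O \right)} = 4 - 273 = -269$)
$\frac{n{\left(-284 \right)}}{57655} = - \frac{269}{57655}$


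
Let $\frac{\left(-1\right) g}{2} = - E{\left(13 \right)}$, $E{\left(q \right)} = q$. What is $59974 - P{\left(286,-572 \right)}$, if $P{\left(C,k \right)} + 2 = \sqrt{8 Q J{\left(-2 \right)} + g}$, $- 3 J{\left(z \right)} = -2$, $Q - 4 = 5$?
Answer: $59976 - \sqrt{74} \approx 59967.0$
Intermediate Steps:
$Q = 9$ ($Q = 4 + 5 = 9$)
$J{\left(z \right)} = \frac{2}{3}$ ($J{\left(z \right)} = \left(- \frac{1}{3}\right) \left(-2\right) = \frac{2}{3}$)
$g = 26$ ($g = - 2 \left(\left(-1\right) 13\right) = \left(-2\right) \left(-13\right) = 26$)
$P{\left(C,k \right)} = -2 + \sqrt{74}$ ($P{\left(C,k \right)} = -2 + \sqrt{8 \cdot 9 \cdot \frac{2}{3} + 26} = -2 + \sqrt{72 \cdot \frac{2}{3} + 26} = -2 + \sqrt{48 + 26} = -2 + \sqrt{74}$)
$59974 - P{\left(286,-572 \right)} = 59974 - \left(-2 + \sqrt{74}\right) = 59974 + \left(2 - \sqrt{74}\right) = 59976 - \sqrt{74}$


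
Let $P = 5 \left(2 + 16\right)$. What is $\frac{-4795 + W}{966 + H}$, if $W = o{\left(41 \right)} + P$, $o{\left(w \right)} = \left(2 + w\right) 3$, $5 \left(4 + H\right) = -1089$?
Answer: $- \frac{22880}{3721} \approx -6.1489$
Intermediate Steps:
$H = - \frac{1109}{5}$ ($H = -4 + \frac{1}{5} \left(-1089\right) = -4 - \frac{1089}{5} = - \frac{1109}{5} \approx -221.8$)
$P = 90$ ($P = 5 \cdot 18 = 90$)
$o{\left(w \right)} = 6 + 3 w$
$W = 219$ ($W = \left(6 + 3 \cdot 41\right) + 90 = \left(6 + 123\right) + 90 = 129 + 90 = 219$)
$\frac{-4795 + W}{966 + H} = \frac{-4795 + 219}{966 - \frac{1109}{5}} = - \frac{4576}{\frac{3721}{5}} = \left(-4576\right) \frac{5}{3721} = - \frac{22880}{3721}$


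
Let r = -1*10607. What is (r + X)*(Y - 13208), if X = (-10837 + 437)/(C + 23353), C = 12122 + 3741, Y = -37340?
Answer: 1314167477036/2451 ≈ 5.3618e+8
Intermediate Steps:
r = -10607
C = 15863
X = -650/2451 (X = (-10837 + 437)/(15863 + 23353) = -10400/39216 = -10400*1/39216 = -650/2451 ≈ -0.26520)
(r + X)*(Y - 13208) = (-10607 - 650/2451)*(-37340 - 13208) = -25998407/2451*(-50548) = 1314167477036/2451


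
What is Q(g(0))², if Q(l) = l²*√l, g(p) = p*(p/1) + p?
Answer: 0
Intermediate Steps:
g(p) = p + p² (g(p) = p*(p*1) + p = p*p + p = p² + p = p + p²)
Q(l) = l^(5/2)
Q(g(0))² = ((0*(1 + 0))^(5/2))² = ((0*1)^(5/2))² = (0^(5/2))² = 0² = 0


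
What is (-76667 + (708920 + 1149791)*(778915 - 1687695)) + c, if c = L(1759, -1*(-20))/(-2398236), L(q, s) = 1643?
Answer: -4051003024906689935/2398236 ≈ -1.6892e+12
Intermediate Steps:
c = -1643/2398236 (c = 1643/(-2398236) = 1643*(-1/2398236) = -1643/2398236 ≈ -0.00068509)
(-76667 + (708920 + 1149791)*(778915 - 1687695)) + c = (-76667 + (708920 + 1149791)*(778915 - 1687695)) - 1643/2398236 = (-76667 + 1858711*(-908780)) - 1643/2398236 = (-76667 - 1689159382580) - 1643/2398236 = -1689159459247 - 1643/2398236 = -4051003024906689935/2398236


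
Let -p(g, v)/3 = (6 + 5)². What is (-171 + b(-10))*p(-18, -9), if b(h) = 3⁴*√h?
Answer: 62073 - 29403*I*√10 ≈ 62073.0 - 92981.0*I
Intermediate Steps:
p(g, v) = -363 (p(g, v) = -3*(6 + 5)² = -3*11² = -3*121 = -363)
b(h) = 81*√h
(-171 + b(-10))*p(-18, -9) = (-171 + 81*√(-10))*(-363) = (-171 + 81*(I*√10))*(-363) = (-171 + 81*I*√10)*(-363) = 62073 - 29403*I*√10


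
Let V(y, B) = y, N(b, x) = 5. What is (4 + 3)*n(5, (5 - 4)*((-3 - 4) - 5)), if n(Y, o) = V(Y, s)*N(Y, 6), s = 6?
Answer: 175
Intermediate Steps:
n(Y, o) = 5*Y (n(Y, o) = Y*5 = 5*Y)
(4 + 3)*n(5, (5 - 4)*((-3 - 4) - 5)) = (4 + 3)*(5*5) = 7*25 = 175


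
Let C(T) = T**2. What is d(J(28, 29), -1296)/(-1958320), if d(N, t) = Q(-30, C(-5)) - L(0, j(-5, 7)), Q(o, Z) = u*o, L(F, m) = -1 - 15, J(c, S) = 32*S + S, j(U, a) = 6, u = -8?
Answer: -16/122395 ≈ -0.00013072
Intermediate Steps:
J(c, S) = 33*S
L(F, m) = -16
Q(o, Z) = -8*o
d(N, t) = 256 (d(N, t) = -8*(-30) - 1*(-16) = 240 + 16 = 256)
d(J(28, 29), -1296)/(-1958320) = 256/(-1958320) = 256*(-1/1958320) = -16/122395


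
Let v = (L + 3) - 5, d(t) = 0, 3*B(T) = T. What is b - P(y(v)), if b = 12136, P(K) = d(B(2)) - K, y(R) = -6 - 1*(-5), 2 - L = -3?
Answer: 12135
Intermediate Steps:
L = 5 (L = 2 - 1*(-3) = 2 + 3 = 5)
B(T) = T/3
v = 3 (v = (5 + 3) - 5 = 8 - 5 = 3)
y(R) = -1 (y(R) = -6 + 5 = -1)
P(K) = -K (P(K) = 0 - K = -K)
b - P(y(v)) = 12136 - (-1)*(-1) = 12136 - 1*1 = 12136 - 1 = 12135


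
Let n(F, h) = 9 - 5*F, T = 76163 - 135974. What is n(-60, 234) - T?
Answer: 60120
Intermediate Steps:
T = -59811
n(-60, 234) - T = (9 - 5*(-60)) - 1*(-59811) = (9 + 300) + 59811 = 309 + 59811 = 60120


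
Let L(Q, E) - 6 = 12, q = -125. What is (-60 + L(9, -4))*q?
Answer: 5250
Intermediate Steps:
L(Q, E) = 18 (L(Q, E) = 6 + 12 = 18)
(-60 + L(9, -4))*q = (-60 + 18)*(-125) = -42*(-125) = 5250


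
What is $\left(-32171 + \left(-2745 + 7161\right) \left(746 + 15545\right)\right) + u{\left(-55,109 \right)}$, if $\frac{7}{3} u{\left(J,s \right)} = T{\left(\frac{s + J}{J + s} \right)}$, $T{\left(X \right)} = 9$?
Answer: $\frac{503362222}{7} \approx 7.1909 \cdot 10^{7}$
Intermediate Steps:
$u{\left(J,s \right)} = \frac{27}{7}$ ($u{\left(J,s \right)} = \frac{3}{7} \cdot 9 = \frac{27}{7}$)
$\left(-32171 + \left(-2745 + 7161\right) \left(746 + 15545\right)\right) + u{\left(-55,109 \right)} = \left(-32171 + \left(-2745 + 7161\right) \left(746 + 15545\right)\right) + \frac{27}{7} = \left(-32171 + 4416 \cdot 16291\right) + \frac{27}{7} = \left(-32171 + 71941056\right) + \frac{27}{7} = 71908885 + \frac{27}{7} = \frac{503362222}{7}$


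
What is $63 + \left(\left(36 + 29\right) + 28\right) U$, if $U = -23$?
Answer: $-2076$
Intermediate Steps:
$63 + \left(\left(36 + 29\right) + 28\right) U = 63 + \left(\left(36 + 29\right) + 28\right) \left(-23\right) = 63 + \left(65 + 28\right) \left(-23\right) = 63 + 93 \left(-23\right) = 63 - 2139 = -2076$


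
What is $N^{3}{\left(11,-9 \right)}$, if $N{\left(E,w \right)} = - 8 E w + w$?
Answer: $480048687$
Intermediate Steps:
$N{\left(E,w \right)} = w - 8 E w$ ($N{\left(E,w \right)} = - 8 E w + w = w - 8 E w$)
$N^{3}{\left(11,-9 \right)} = \left(- 9 \left(1 - 88\right)\right)^{3} = \left(\left(-9\right) \left(-87\right)\right)^{3} = 783^{3} = 480048687$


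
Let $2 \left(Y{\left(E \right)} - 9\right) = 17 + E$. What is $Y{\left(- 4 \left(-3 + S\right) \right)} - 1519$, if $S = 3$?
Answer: $- \frac{3003}{2} \approx -1501.5$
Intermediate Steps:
$Y{\left(E \right)} = \frac{35}{2} + \frac{E}{2}$ ($Y{\left(E \right)} = 9 + \frac{17 + E}{2} = 9 + \left(\frac{17}{2} + \frac{E}{2}\right) = \frac{35}{2} + \frac{E}{2}$)
$Y{\left(- 4 \left(-3 + S\right) \right)} - 1519 = \left(\frac{35}{2} + \frac{\left(-4\right) \left(-3 + 3\right)}{2}\right) - 1519 = \left(\frac{35}{2} + \frac{\left(-4\right) 0}{2}\right) - 1519 = \left(\frac{35}{2} + \frac{1}{2} \cdot 0\right) - 1519 = \left(\frac{35}{2} + 0\right) - 1519 = \frac{35}{2} - 1519 = - \frac{3003}{2}$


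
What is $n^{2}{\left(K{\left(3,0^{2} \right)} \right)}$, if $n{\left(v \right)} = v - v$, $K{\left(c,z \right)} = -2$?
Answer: $0$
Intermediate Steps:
$n{\left(v \right)} = 0$
$n^{2}{\left(K{\left(3,0^{2} \right)} \right)} = 0^{2} = 0$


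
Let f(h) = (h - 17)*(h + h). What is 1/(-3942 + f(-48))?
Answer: 1/2298 ≈ 0.00043516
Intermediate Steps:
f(h) = 2*h*(-17 + h) (f(h) = (-17 + h)*(2*h) = 2*h*(-17 + h))
1/(-3942 + f(-48)) = 1/(-3942 + 2*(-48)*(-17 - 48)) = 1/(-3942 + 2*(-48)*(-65)) = 1/(-3942 + 6240) = 1/2298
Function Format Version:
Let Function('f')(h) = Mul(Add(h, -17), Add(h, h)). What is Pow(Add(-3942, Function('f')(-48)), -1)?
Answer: Rational(1, 2298) ≈ 0.00043516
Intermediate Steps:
Function('f')(h) = Mul(2, h, Add(-17, h)) (Function('f')(h) = Mul(Add(-17, h), Mul(2, h)) = Mul(2, h, Add(-17, h)))
Pow(Add(-3942, Function('f')(-48)), -1) = Pow(Add(-3942, Mul(2, -48, Add(-17, -48))), -1) = Pow(Add(-3942, Mul(2, -48, -65)), -1) = Pow(Add(-3942, 6240), -1) = Pow(2298, -1) = Rational(1, 2298)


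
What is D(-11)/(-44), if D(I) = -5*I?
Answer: -5/4 ≈ -1.2500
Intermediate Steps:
D(-11)/(-44) = -5*(-11)/(-44) = 55*(-1/44) = -5/4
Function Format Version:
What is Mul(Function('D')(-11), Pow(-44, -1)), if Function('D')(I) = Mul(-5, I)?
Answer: Rational(-5, 4) ≈ -1.2500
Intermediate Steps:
Mul(Function('D')(-11), Pow(-44, -1)) = Mul(Mul(-5, -11), Pow(-44, -1)) = Mul(55, Rational(-1, 44)) = Rational(-5, 4)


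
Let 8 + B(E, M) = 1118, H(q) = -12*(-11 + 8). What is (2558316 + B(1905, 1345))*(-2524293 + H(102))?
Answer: -6460648996482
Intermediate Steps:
H(q) = 36 (H(q) = -12*(-3) = 36)
B(E, M) = 1110 (B(E, M) = -8 + 1118 = 1110)
(2558316 + B(1905, 1345))*(-2524293 + H(102)) = (2558316 + 1110)*(-2524293 + 36) = 2559426*(-2524257) = -6460648996482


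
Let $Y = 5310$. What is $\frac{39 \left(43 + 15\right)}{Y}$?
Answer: $\frac{377}{885} \approx 0.42599$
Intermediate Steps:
$\frac{39 \left(43 + 15\right)}{Y} = \frac{39 \left(43 + 15\right)}{5310} = 39 \cdot 58 \cdot \frac{1}{5310} = 2262 \cdot \frac{1}{5310} = \frac{377}{885}$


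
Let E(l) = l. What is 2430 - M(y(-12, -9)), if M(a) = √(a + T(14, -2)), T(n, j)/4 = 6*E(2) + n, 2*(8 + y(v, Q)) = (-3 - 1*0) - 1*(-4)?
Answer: 2430 - √386/2 ≈ 2420.2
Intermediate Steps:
y(v, Q) = -15/2 (y(v, Q) = -8 + ((-3 - 1*0) - 1*(-4))/2 = -8 + ((-3 + 0) + 4)/2 = -8 + (-3 + 4)/2 = -8 + (½)*1 = -8 + ½ = -15/2)
T(n, j) = 48 + 4*n (T(n, j) = 4*(6*2 + n) = 4*(12 + n) = 48 + 4*n)
M(a) = √(104 + a) (M(a) = √(a + (48 + 4*14)) = √(a + (48 + 56)) = √(a + 104) = √(104 + a))
2430 - M(y(-12, -9)) = 2430 - √(104 - 15/2) = 2430 - √(193/2) = 2430 - √386/2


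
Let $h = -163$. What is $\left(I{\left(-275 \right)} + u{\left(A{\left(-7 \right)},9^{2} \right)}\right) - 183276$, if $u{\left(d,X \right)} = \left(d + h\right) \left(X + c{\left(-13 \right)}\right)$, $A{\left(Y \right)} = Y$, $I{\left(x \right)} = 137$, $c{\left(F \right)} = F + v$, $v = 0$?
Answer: $-194699$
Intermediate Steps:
$c{\left(F \right)} = F$ ($c{\left(F \right)} = F + 0 = F$)
$u{\left(d,X \right)} = \left(-163 + d\right) \left(-13 + X\right)$ ($u{\left(d,X \right)} = \left(d - 163\right) \left(X - 13\right) = \left(-163 + d\right) \left(-13 + X\right)$)
$\left(I{\left(-275 \right)} + u{\left(A{\left(-7 \right)},9^{2} \right)}\right) - 183276 = \left(137 + \left(2119 - 163 \cdot 9^{2} - -91 + 9^{2} \left(-7\right)\right)\right) - 183276 = \left(137 + \left(2119 - 13203 + 91 + 81 \left(-7\right)\right)\right) - 183276 = \left(137 + \left(2119 - 13203 + 91 - 567\right)\right) - 183276 = \left(137 - 11560\right) - 183276 = -11423 - 183276 = -194699$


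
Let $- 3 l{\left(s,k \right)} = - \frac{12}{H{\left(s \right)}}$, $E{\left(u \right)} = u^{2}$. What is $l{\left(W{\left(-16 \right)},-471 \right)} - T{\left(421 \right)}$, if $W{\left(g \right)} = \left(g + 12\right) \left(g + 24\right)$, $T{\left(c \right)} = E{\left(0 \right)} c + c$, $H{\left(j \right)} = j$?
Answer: $- \frac{3369}{8} \approx -421.13$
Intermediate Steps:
$T{\left(c \right)} = c$ ($T{\left(c \right)} = 0^{2} c + c = 0 c + c = 0 + c = c$)
$W{\left(g \right)} = \left(12 + g\right) \left(24 + g\right)$
$l{\left(s,k \right)} = \frac{4}{s}$ ($l{\left(s,k \right)} = - \frac{\left(-12\right) \frac{1}{s}}{3} = \frac{4}{s}$)
$l{\left(W{\left(-16 \right)},-471 \right)} - T{\left(421 \right)} = \frac{4}{288 + \left(-16\right)^{2} + 36 \left(-16\right)} - 421 = \frac{4}{288 + 256 - 576} - 421 = \frac{4}{-32} - 421 = 4 \left(- \frac{1}{32}\right) - 421 = - \frac{1}{8} - 421 = - \frac{3369}{8}$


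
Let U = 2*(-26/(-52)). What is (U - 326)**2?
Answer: 105625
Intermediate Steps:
U = 1 (U = 2*(-26*(-1/52)) = 2*(1/2) = 1)
(U - 326)**2 = (1 - 326)**2 = (-325)**2 = 105625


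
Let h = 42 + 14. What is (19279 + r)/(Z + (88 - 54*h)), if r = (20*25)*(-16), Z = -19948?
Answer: -11279/22884 ≈ -0.49288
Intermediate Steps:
h = 56
r = -8000 (r = 500*(-16) = -8000)
(19279 + r)/(Z + (88 - 54*h)) = (19279 - 8000)/(-19948 + (88 - 54*56)) = 11279/(-19948 + (88 - 3024)) = 11279/(-19948 - 2936) = 11279/(-22884) = 11279*(-1/22884) = -11279/22884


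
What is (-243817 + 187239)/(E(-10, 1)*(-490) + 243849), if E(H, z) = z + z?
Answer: -56578/242869 ≈ -0.23296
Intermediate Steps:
E(H, z) = 2*z
(-243817 + 187239)/(E(-10, 1)*(-490) + 243849) = (-243817 + 187239)/((2*1)*(-490) + 243849) = -56578/(2*(-490) + 243849) = -56578/(-980 + 243849) = -56578/242869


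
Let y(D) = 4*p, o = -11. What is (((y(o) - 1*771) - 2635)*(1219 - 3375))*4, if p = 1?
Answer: 29338848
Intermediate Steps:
y(D) = 4 (y(D) = 4*1 = 4)
(((y(o) - 1*771) - 2635)*(1219 - 3375))*4 = (((4 - 1*771) - 2635)*(1219 - 3375))*4 = (((4 - 771) - 2635)*(-2156))*4 = ((-767 - 2635)*(-2156))*4 = -3402*(-2156)*4 = 7334712*4 = 29338848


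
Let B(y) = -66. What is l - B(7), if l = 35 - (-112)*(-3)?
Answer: -235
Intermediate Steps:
l = -301 (l = 35 - 28*12 = 35 - 336 = -301)
l - B(7) = -301 - 1*(-66) = -301 + 66 = -235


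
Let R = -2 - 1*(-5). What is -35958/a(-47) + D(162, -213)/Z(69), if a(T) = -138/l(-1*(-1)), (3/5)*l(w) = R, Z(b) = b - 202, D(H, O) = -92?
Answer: 3987461/3059 ≈ 1303.5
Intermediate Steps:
R = 3 (R = -2 + 5 = 3)
Z(b) = -202 + b
l(w) = 5 (l(w) = (5/3)*3 = 5)
a(T) = -138/5
-35958/a(-47) + D(162, -213)/Z(69) = -35958/(-138/5) - 92/(-202 + 69) = -35958*(-5/138) - 92/(-133) = 29965/23 - 92*(-1/133) = 29965/23 + 92/133 = 3987461/3059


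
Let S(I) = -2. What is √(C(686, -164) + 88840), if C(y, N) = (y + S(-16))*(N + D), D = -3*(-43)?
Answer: 10*√649 ≈ 254.75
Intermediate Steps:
D = 129
C(y, N) = (-2 + y)*(129 + N) (C(y, N) = (y - 2)*(N + 129) = (-2 + y)*(129 + N))
√(C(686, -164) + 88840) = √((-258 - 2*(-164) + 129*686 - 164*686) + 88840) = √((-258 + 328 + 88494 - 112504) + 88840) = √(-23940 + 88840) = √64900 = 10*√649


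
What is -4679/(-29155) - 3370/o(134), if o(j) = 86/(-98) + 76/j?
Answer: 322567232951/29708945 ≈ 10858.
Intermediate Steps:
o(j) = -43/49 + 76/j (o(j) = 86*(-1/98) + 76/j = -43/49 + 76/j)
-4679/(-29155) - 3370/o(134) = -4679/(-29155) - 3370/(-43/49 + 76/134) = -4679*(-1/29155) - 3370/(-43/49 + 76*(1/134)) = 4679/29155 - 3370/(-43/49 + 38/67) = 4679/29155 - 3370/(-1019/3283) = 4679/29155 - 3370*(-3283/1019) = 4679/29155 + 11063710/1019 = 322567232951/29708945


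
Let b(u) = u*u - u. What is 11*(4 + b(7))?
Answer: 506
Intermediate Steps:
b(u) = u² - u
11*(4 + b(7)) = 11*(4 + 7*(-1 + 7)) = 11*(4 + 7*6) = 11*(4 + 42) = 11*46 = 506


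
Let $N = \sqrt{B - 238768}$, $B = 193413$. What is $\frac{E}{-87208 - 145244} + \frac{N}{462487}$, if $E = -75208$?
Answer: $\frac{18802}{58113} + \frac{i \sqrt{45355}}{462487} \approx 0.32354 + 0.00046048 i$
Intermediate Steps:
$N = i \sqrt{45355}$ ($N = \sqrt{193413 - 238768} = \sqrt{-45355} = i \sqrt{45355} \approx 212.97 i$)
$\frac{E}{-87208 - 145244} + \frac{N}{462487} = - \frac{75208}{-87208 - 145244} + \frac{i \sqrt{45355}}{462487} = - \frac{75208}{-232452} + i \sqrt{45355} \cdot \frac{1}{462487} = \left(-75208\right) \left(- \frac{1}{232452}\right) + \frac{i \sqrt{45355}}{462487} = \frac{18802}{58113} + \frac{i \sqrt{45355}}{462487}$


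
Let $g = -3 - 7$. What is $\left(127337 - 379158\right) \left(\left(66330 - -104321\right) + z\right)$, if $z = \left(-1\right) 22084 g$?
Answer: $-98585655111$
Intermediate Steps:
$g = -10$
$z = 220840$ ($z = \left(-1\right) 22084 \left(-10\right) = \left(-22084\right) \left(-10\right) = 220840$)
$\left(127337 - 379158\right) \left(\left(66330 - -104321\right) + z\right) = \left(127337 - 379158\right) \left(\left(66330 - -104321\right) + 220840\right) = - 251821 \left(\left(66330 + 104321\right) + 220840\right) = - 251821 \left(170651 + 220840\right) = \left(-251821\right) 391491 = -98585655111$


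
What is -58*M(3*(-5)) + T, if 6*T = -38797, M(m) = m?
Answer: -33577/6 ≈ -5596.2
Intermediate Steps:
T = -38797/6 (T = (⅙)*(-38797) = -38797/6 ≈ -6466.2)
-58*M(3*(-5)) + T = -174*(-5) - 38797/6 = -58*(-15) - 38797/6 = 870 - 38797/6 = -33577/6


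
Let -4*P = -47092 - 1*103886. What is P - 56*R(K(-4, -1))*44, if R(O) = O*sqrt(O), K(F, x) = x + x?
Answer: 75489/2 + 4928*I*sqrt(2) ≈ 37745.0 + 6969.2*I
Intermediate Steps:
K(F, x) = 2*x
R(O) = O**(3/2)
P = 75489/2 (P = -(-47092 - 1*103886)/4 = -(-47092 - 103886)/4 = -1/4*(-150978) = 75489/2 ≈ 37745.)
P - 56*R(K(-4, -1))*44 = 75489/2 - 56*(-2*I*sqrt(2))*44 = 75489/2 - (-112)*I*sqrt(2)*44 = 75489/2 + (112*I*sqrt(2))*44 = 75489/2 + 4928*I*sqrt(2)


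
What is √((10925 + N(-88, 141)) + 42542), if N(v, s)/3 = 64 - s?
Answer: 2*√13309 ≈ 230.73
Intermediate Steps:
N(v, s) = 192 - 3*s (N(v, s) = 3*(64 - s) = 192 - 3*s)
√((10925 + N(-88, 141)) + 42542) = √((10925 + (192 - 3*141)) + 42542) = √((10925 + (192 - 423)) + 42542) = √((10925 - 231) + 42542) = √(10694 + 42542) = √53236 = 2*√13309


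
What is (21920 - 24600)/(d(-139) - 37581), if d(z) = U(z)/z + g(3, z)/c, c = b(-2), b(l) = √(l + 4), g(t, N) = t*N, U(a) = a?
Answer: 201428800/2824338911 - 1117560*√2/2824338911 ≈ 0.070759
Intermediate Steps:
g(t, N) = N*t
b(l) = √(4 + l)
c = √2 (c = √(4 - 2) = √2 ≈ 1.4142)
d(z) = 1 + 3*z*√2/2 (d(z) = z/z + (z*3)/(√2) = 1 + (3*z)*(√2/2) = 1 + 3*z*√2/2)
(21920 - 24600)/(d(-139) - 37581) = (21920 - 24600)/((1 + (3/2)*(-139)*√2) - 37581) = -2680/((1 - 417*√2/2) - 37581) = -2680/(-37580 - 417*√2/2)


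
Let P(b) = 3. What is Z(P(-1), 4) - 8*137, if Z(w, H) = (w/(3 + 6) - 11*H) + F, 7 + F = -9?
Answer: -3467/3 ≈ -1155.7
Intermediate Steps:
F = -16 (F = -7 - 9 = -16)
Z(w, H) = -16 - 11*H + w/9 (Z(w, H) = (w/(3 + 6) - 11*H) - 16 = (w/9 - 11*H) - 16 = (-11*H + w/9) - 16 = -16 - 11*H + w/9)
Z(P(-1), 4) - 8*137 = (-16 - 11*4 + (⅑)*3) - 8*137 = (-16 - 44 + ⅓) - 1096 = -179/3 - 1096 = -3467/3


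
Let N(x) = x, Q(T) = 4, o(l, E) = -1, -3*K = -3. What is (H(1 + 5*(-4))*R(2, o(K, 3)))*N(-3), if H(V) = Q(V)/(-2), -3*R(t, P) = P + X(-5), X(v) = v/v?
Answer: 0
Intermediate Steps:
K = 1 (K = -⅓*(-3) = 1)
X(v) = 1
R(t, P) = -⅓ - P/3 (R(t, P) = -(P + 1)/3 = -(1 + P)/3 = -⅓ - P/3)
H(V) = -2 (H(V) = 4/(-2) = 4*(-½) = -2)
(H(1 + 5*(-4))*R(2, o(K, 3)))*N(-3) = -2*(-⅓ - ⅓*(-1))*(-3) = -2*(-⅓ + ⅓)*(-3) = -2*0*(-3) = 0*(-3) = 0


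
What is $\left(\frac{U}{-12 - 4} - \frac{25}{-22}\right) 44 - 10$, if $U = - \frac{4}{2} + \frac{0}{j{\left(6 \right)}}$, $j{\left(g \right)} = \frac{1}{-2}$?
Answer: $\frac{91}{2} \approx 45.5$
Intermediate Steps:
$j{\left(g \right)} = - \frac{1}{2}$
$U = -2$ ($U = - \frac{4}{2} + \frac{0}{- \frac{1}{2}} = \left(-4\right) \frac{1}{2} + 0 \left(-2\right) = -2 + 0 = -2$)
$\left(\frac{U}{-12 - 4} - \frac{25}{-22}\right) 44 - 10 = \left(- \frac{2}{-12 - 4} - \frac{25}{-22}\right) 44 - 10 = \left(- \frac{2}{-16} - - \frac{25}{22}\right) 44 - 10 = \left(\left(-2\right) \left(- \frac{1}{16}\right) + \frac{25}{22}\right) 44 - 10 = \left(\frac{1}{8} + \frac{25}{22}\right) 44 - 10 = \frac{111}{88} \cdot 44 - 10 = \frac{111}{2} - 10 = \frac{91}{2}$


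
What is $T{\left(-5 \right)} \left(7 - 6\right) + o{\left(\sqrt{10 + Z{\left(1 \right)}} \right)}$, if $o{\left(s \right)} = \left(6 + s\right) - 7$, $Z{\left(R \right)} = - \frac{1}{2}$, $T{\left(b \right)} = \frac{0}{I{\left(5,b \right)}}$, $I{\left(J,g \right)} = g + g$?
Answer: $-1 + \frac{\sqrt{38}}{2} \approx 2.0822$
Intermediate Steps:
$I{\left(J,g \right)} = 2 g$
$T{\left(b \right)} = 0$ ($T{\left(b \right)} = \frac{0}{2 b} = 0 \frac{1}{2 b} = 0$)
$Z{\left(R \right)} = - \frac{1}{2}$ ($Z{\left(R \right)} = \left(-1\right) \frac{1}{2} = - \frac{1}{2}$)
$o{\left(s \right)} = -1 + s$
$T{\left(-5 \right)} \left(7 - 6\right) + o{\left(\sqrt{10 + Z{\left(1 \right)}} \right)} = 0 \left(7 - 6\right) - \left(1 - \sqrt{10 - \frac{1}{2}}\right) = 0 \cdot 1 - \left(1 - \sqrt{\frac{19}{2}}\right) = 0 - \left(1 - \frac{\sqrt{38}}{2}\right) = -1 + \frac{\sqrt{38}}{2}$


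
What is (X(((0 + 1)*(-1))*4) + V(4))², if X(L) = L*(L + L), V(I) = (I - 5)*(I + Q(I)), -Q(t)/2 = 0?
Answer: 784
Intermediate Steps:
Q(t) = 0 (Q(t) = -2*0 = 0)
V(I) = I*(-5 + I) (V(I) = (I - 5)*(I + 0) = (-5 + I)*I = I*(-5 + I))
X(L) = 2*L² (X(L) = L*(2*L) = 2*L²)
(X(((0 + 1)*(-1))*4) + V(4))² = (2*(((0 + 1)*(-1))*4)² + 4*(-5 + 4))² = (2*((1*(-1))*4)² + 4*(-1))² = (2*(-1*4)² - 4)² = (2*(-4)² - 4)² = (2*16 - 4)² = (32 - 4)² = 28² = 784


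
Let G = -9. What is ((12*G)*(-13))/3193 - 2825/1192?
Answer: -7346657/3806056 ≈ -1.9303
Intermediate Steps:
((12*G)*(-13))/3193 - 2825/1192 = ((12*(-9))*(-13))/3193 - 2825/1192 = -108*(-13)*(1/3193) - 2825*1/1192 = 1404*(1/3193) - 2825/1192 = 1404/3193 - 2825/1192 = -7346657/3806056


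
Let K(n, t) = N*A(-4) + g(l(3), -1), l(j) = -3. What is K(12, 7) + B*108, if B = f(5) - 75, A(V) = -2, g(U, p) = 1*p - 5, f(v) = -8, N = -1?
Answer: -8968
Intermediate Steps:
g(U, p) = -5 + p (g(U, p) = p - 5 = -5 + p)
K(n, t) = -4 (K(n, t) = -1*(-2) + (-5 - 1) = 2 - 6 = -4)
B = -83 (B = -8 - 75 = -83)
K(12, 7) + B*108 = -4 - 83*108 = -4 - 8964 = -8968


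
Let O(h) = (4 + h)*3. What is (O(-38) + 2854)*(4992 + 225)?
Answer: 14357184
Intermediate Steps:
O(h) = 12 + 3*h
(O(-38) + 2854)*(4992 + 225) = ((12 + 3*(-38)) + 2854)*(4992 + 225) = ((12 - 114) + 2854)*5217 = (-102 + 2854)*5217 = 2752*5217 = 14357184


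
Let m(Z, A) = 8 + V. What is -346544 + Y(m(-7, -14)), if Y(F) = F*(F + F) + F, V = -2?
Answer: -346466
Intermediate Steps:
m(Z, A) = 6 (m(Z, A) = 8 - 2 = 6)
Y(F) = F + 2*F² (Y(F) = F*(2*F) + F = 2*F² + F = F + 2*F²)
-346544 + Y(m(-7, -14)) = -346544 + 6*(1 + 2*6) = -346544 + 6*(1 + 12) = -346544 + 6*13 = -346544 + 78 = -346466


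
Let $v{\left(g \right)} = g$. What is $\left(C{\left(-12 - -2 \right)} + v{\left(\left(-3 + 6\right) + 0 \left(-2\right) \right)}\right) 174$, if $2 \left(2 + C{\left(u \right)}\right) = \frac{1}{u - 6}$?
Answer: $\frac{2697}{16} \approx 168.56$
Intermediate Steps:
$C{\left(u \right)} = -2 + \frac{1}{2 \left(-6 + u\right)}$ ($C{\left(u \right)} = -2 + \frac{1}{2 \left(u - 6\right)} = -2 + \frac{1}{2 \left(-6 + u\right)}$)
$\left(C{\left(-12 - -2 \right)} + v{\left(\left(-3 + 6\right) + 0 \left(-2\right) \right)}\right) 174 = \left(\frac{25 - 4 \left(-12 - -2\right)}{2 \left(-6 - 10\right)} + \left(\left(-3 + 6\right) + 0 \left(-2\right)\right)\right) 174 = \left(\frac{25 - 4 \left(-12 + 2\right)}{2 \left(-6 + \left(-12 + 2\right)\right)} + \left(3 + 0\right)\right) 174 = \left(\frac{25 - -40}{2 \left(-6 - 10\right)} + 3\right) 174 = \left(\frac{25 + 40}{2 \left(-16\right)} + 3\right) 174 = \left(\frac{1}{2} \left(- \frac{1}{16}\right) 65 + 3\right) 174 = \left(- \frac{65}{32} + 3\right) 174 = \frac{31}{32} \cdot 174 = \frac{2697}{16}$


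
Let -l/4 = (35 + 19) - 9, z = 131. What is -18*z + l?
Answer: -2538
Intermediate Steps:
l = -180 (l = -4*((35 + 19) - 9) = -4*(54 - 9) = -4*45 = -180)
-18*z + l = -18*131 - 180 = -2358 - 180 = -2538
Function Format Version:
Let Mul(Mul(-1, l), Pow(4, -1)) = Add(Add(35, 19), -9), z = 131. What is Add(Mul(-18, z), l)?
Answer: -2538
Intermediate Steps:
l = -180 (l = Mul(-4, Add(Add(35, 19), -9)) = Mul(-4, Add(54, -9)) = Mul(-4, 45) = -180)
Add(Mul(-18, z), l) = Add(Mul(-18, 131), -180) = Add(-2358, -180) = -2538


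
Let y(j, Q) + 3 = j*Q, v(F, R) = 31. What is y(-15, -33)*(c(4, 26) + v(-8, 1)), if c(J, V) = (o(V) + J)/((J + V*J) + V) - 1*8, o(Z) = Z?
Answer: 765552/67 ≈ 11426.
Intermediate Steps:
y(j, Q) = -3 + Q*j (y(j, Q) = -3 + j*Q = -3 + Q*j)
c(J, V) = -8 + (J + V)/(J + V + J*V) (c(J, V) = (V + J)/((J + V*J) + V) - 1*8 = (J + V)/((J + J*V) + V) - 8 = (J + V)/(J + V + J*V) - 8 = -8 + (J + V)/(J + V + J*V))
y(-15, -33)*(c(4, 26) + v(-8, 1)) = (-3 - 33*(-15))*((-7*4 - 7*26 - 8*4*26)/(4 + 26 + 4*26) + 31) = (-3 + 495)*((-28 - 182 - 832)/(4 + 26 + 104) + 31) = 492*(-1042/134 + 31) = 492*((1/134)*(-1042) + 31) = 492*(-521/67 + 31) = 492*(1556/67) = 765552/67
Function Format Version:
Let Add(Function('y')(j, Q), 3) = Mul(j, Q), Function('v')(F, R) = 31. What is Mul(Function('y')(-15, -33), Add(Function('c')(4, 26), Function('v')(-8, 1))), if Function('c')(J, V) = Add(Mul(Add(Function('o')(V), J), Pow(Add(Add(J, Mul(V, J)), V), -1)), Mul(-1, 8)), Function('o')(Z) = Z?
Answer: Rational(765552, 67) ≈ 11426.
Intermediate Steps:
Function('y')(j, Q) = Add(-3, Mul(Q, j)) (Function('y')(j, Q) = Add(-3, Mul(j, Q)) = Add(-3, Mul(Q, j)))
Function('c')(J, V) = Add(-8, Mul(Pow(Add(J, V, Mul(J, V)), -1), Add(J, V))) (Function('c')(J, V) = Add(Mul(Add(V, J), Pow(Add(Add(J, Mul(V, J)), V), -1)), Mul(-1, 8)) = Add(Mul(Add(J, V), Pow(Add(Add(J, Mul(J, V)), V), -1)), -8) = Add(Mul(Add(J, V), Pow(Add(J, V, Mul(J, V)), -1)), -8) = Add(Mul(Pow(Add(J, V, Mul(J, V)), -1), Add(J, V)), -8) = Add(-8, Mul(Pow(Add(J, V, Mul(J, V)), -1), Add(J, V))))
Mul(Function('y')(-15, -33), Add(Function('c')(4, 26), Function('v')(-8, 1))) = Mul(Add(-3, Mul(-33, -15)), Add(Mul(Pow(Add(4, 26, Mul(4, 26)), -1), Add(Mul(-7, 4), Mul(-7, 26), Mul(-8, 4, 26))), 31)) = Mul(Add(-3, 495), Add(Mul(Pow(Add(4, 26, 104), -1), Add(-28, -182, -832)), 31)) = Mul(492, Add(Mul(Pow(134, -1), -1042), 31)) = Mul(492, Add(Mul(Rational(1, 134), -1042), 31)) = Mul(492, Add(Rational(-521, 67), 31)) = Mul(492, Rational(1556, 67)) = Rational(765552, 67)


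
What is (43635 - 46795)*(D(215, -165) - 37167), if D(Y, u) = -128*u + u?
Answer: 51229920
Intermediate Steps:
D(Y, u) = -127*u
(43635 - 46795)*(D(215, -165) - 37167) = (43635 - 46795)*(-127*(-165) - 37167) = -3160*(20955 - 37167) = -3160*(-16212) = 51229920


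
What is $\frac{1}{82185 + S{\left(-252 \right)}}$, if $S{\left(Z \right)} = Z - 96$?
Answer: $\frac{1}{81837} \approx 1.2219 \cdot 10^{-5}$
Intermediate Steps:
$S{\left(Z \right)} = -96 + Z$
$\frac{1}{82185 + S{\left(-252 \right)}} = \frac{1}{82185 - 348} = \frac{1}{81837}$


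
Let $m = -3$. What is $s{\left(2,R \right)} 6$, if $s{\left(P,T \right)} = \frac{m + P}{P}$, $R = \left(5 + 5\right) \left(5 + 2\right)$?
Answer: $-3$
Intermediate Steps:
$R = 70$ ($R = 10 \cdot 7 = 70$)
$s{\left(P,T \right)} = \frac{-3 + P}{P}$
$s{\left(2,R \right)} 6 = \frac{-3 + 2}{2} \cdot 6 = \frac{1}{2} \left(-1\right) 6 = \left(- \frac{1}{2}\right) 6 = -3$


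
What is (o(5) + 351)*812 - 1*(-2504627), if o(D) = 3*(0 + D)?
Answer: 2801819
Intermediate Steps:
o(D) = 3*D
(o(5) + 351)*812 - 1*(-2504627) = (3*5 + 351)*812 - 1*(-2504627) = (15 + 351)*812 + 2504627 = 366*812 + 2504627 = 297192 + 2504627 = 2801819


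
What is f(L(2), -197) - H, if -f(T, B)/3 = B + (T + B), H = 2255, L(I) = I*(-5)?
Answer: -1043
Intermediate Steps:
L(I) = -5*I
f(T, B) = -6*B - 3*T (f(T, B) = -3*(B + (T + B)) = -3*(B + (B + T)) = -3*(T + 2*B) = -6*B - 3*T)
f(L(2), -197) - H = (-6*(-197) - (-15)*2) - 1*2255 = (1182 - 3*(-10)) - 2255 = (1182 + 30) - 2255 = 1212 - 2255 = -1043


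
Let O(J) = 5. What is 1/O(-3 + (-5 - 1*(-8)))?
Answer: ⅕ ≈ 0.20000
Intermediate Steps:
1/O(-3 + (-5 - 1*(-8))) = 1/5 = ⅕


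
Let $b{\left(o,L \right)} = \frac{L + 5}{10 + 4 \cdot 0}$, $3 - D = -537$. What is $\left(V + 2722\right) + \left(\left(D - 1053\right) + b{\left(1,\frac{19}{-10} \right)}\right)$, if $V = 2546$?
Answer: $\frac{475531}{100} \approx 4755.3$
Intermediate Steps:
$D = 540$ ($D = 3 - -537 = 3 + 537 = 540$)
$b{\left(o,L \right)} = \frac{1}{2} + \frac{L}{10}$ ($b{\left(o,L \right)} = \frac{5 + L}{10 + 0} = \frac{5 + L}{10} = \left(5 + L\right) \frac{1}{10} = \frac{1}{2} + \frac{L}{10}$)
$\left(V + 2722\right) + \left(\left(D - 1053\right) + b{\left(1,\frac{19}{-10} \right)}\right) = \left(2546 + 2722\right) + \left(\left(540 - 1053\right) + \left(\frac{1}{2} + \frac{19 \frac{1}{-10}}{10}\right)\right) = 5268 - \left(\frac{1025}{2} - \frac{19}{10} \left(- \frac{1}{10}\right)\right) = 5268 + \left(-513 + \left(\frac{1}{2} + \frac{1}{10} \left(- \frac{19}{10}\right)\right)\right) = 5268 + \left(-513 + \left(\frac{1}{2} - \frac{19}{100}\right)\right) = 5268 + \left(-513 + \frac{31}{100}\right) = 5268 - \frac{51269}{100} = \frac{475531}{100}$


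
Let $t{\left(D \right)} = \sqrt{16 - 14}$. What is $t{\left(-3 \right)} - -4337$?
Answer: $4337 + \sqrt{2} \approx 4338.4$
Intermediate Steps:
$t{\left(D \right)} = \sqrt{2}$
$t{\left(-3 \right)} - -4337 = \sqrt{2} - -4337 = \sqrt{2} + 4337 = 4337 + \sqrt{2}$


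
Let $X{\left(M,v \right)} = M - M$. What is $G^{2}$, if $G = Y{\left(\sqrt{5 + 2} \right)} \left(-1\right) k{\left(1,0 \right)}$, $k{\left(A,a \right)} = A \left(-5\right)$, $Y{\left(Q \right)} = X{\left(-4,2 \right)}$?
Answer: $0$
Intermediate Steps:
$X{\left(M,v \right)} = 0$
$Y{\left(Q \right)} = 0$
$k{\left(A,a \right)} = - 5 A$
$G = 0$ ($G = 0 \left(-1\right) \left(\left(-5\right) 1\right) = 0 \left(-5\right) = 0$)
$G^{2} = 0^{2} = 0$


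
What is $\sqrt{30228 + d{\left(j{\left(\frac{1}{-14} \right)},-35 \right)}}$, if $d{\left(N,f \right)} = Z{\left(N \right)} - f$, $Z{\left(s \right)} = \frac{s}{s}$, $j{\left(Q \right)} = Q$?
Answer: $2 \sqrt{7566} \approx 173.97$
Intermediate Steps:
$Z{\left(s \right)} = 1$
$d{\left(N,f \right)} = 1 - f$
$\sqrt{30228 + d{\left(j{\left(\frac{1}{-14} \right)},-35 \right)}} = \sqrt{30228 + \left(1 - -35\right)} = \sqrt{30228 + \left(1 + 35\right)} = \sqrt{30228 + 36} = \sqrt{30264} = 2 \sqrt{7566}$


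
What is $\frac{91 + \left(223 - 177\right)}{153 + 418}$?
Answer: $\frac{137}{571} \approx 0.23993$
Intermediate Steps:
$\frac{91 + \left(223 - 177\right)}{153 + 418} = \frac{91 + 46}{571} = 137 \cdot \frac{1}{571} = \frac{137}{571}$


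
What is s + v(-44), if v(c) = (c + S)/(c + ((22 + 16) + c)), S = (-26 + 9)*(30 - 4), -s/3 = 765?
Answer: -57132/25 ≈ -2285.3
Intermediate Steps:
s = -2295 (s = -3*765 = -2295)
S = -442 (S = -17*26 = -442)
v(c) = (-442 + c)/(38 + 2*c) (v(c) = (c - 442)/(c + ((22 + 16) + c)) = (-442 + c)/(c + (38 + c)) = (-442 + c)/(38 + 2*c))
s + v(-44) = -2295 + (-442 - 44)/(2*(19 - 44)) = -2295 + (½)*(-486)/(-25) = -2295 + (½)*(-1/25)*(-486) = -2295 + 243/25 = -57132/25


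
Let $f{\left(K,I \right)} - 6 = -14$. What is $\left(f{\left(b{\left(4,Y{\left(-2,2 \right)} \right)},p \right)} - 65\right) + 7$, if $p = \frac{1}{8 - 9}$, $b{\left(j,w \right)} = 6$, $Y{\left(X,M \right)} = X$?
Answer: $-66$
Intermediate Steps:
$p = -1$ ($p = \frac{1}{-1} = -1$)
$f{\left(K,I \right)} = -8$ ($f{\left(K,I \right)} = 6 - 14 = -8$)
$\left(f{\left(b{\left(4,Y{\left(-2,2 \right)} \right)},p \right)} - 65\right) + 7 = \left(-8 - 65\right) + 7 = -73 + 7 = -66$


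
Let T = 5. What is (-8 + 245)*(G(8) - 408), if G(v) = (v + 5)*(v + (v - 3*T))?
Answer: -93615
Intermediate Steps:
G(v) = (-15 + 2*v)*(5 + v) (G(v) = (v + 5)*(v + (v - 3*5)) = (5 + v)*(v + (v - 15)) = (5 + v)*(v + (-15 + v)) = (5 + v)*(-15 + 2*v) = (-15 + 2*v)*(5 + v))
(-8 + 245)*(G(8) - 408) = (-8 + 245)*((-75 - 5*8 + 2*8²) - 408) = 237*((-75 - 40 + 2*64) - 408) = 237*((-75 - 40 + 128) - 408) = 237*(13 - 408) = 237*(-395) = -93615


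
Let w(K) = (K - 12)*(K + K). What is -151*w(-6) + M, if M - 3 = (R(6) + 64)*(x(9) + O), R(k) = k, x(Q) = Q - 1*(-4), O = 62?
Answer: -27363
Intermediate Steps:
x(Q) = 4 + Q (x(Q) = Q + 4 = 4 + Q)
w(K) = 2*K*(-12 + K) (w(K) = (-12 + K)*(2*K) = 2*K*(-12 + K))
M = 5253 (M = 3 + (6 + 64)*((4 + 9) + 62) = 3 + 70*(13 + 62) = 3 + 70*75 = 3 + 5250 = 5253)
-151*w(-6) + M = -302*(-6)*(-12 - 6) + 5253 = -302*(-6)*(-18) + 5253 = -151*216 + 5253 = -32616 + 5253 = -27363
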